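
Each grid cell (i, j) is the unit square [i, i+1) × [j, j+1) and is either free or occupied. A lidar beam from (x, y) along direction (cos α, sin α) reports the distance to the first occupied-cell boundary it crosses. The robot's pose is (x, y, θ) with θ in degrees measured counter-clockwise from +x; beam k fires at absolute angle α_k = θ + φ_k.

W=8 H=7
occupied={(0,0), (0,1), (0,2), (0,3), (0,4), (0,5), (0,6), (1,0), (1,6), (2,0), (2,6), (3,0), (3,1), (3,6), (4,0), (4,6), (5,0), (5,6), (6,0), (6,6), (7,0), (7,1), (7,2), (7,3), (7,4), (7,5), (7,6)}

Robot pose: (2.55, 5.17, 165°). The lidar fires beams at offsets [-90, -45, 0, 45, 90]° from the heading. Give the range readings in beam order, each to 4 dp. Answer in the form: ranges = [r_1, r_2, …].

ranges = [0.8593, 0.9584, 1.6047, 1.7898, 4.3171]

beam 1: φ=-90°, α=75°
  d=(0.2588,0.9659)  start (2,5)  tX=1.7387 tY=0.8593  stride 1/|dx|=3.8637 1/|dy|=1.0353
    cross y-line → (2,6), t=0.8593 (wall)
  → r_1 = 0.8593
beam 2: φ=-45°, α=120°
  d=(-0.5000,0.8660)  start (2,5)  tX=1.1000 tY=0.9584  stride 1/|dx|=2.0000 1/|dy|=1.1547
    cross y-line → (2,6), t=0.9584 (wall)
  → r_2 = 0.9584
beam 3: φ=0°, α=165°
  d=(-0.9659,0.2588)  start (2,5)  tX=0.5694 tY=3.2069  stride 1/|dx|=1.0353 1/|dy|=3.8637
    cross x-line → (1,5), t=0.5694
    cross x-line → (0,5), t=1.6047 (wall)
  → r_3 = 1.6047
beam 4: φ=45°, α=210°
  d=(-0.8660,-0.5000)  start (2,5)  tX=0.6351 tY=0.3400  stride 1/|dx|=1.1547 1/|dy|=2.0000
    cross y-line → (2,4), t=0.3400
    cross x-line → (1,4), t=0.6351
    cross x-line → (0,4), t=1.7898 (wall)
  → r_4 = 1.7898
beam 5: φ=90°, α=255°
  d=(-0.2588,-0.9659)  start (2,5)  tX=2.1250 tY=0.1760  stride 1/|dx|=3.8637 1/|dy|=1.0353
    cross y-line → (2,4), t=0.1760
    cross y-line → (2,3), t=1.2113
    cross x-line → (1,3), t=2.1250
    cross y-line → (1,2), t=2.2465
    cross y-line → (1,1), t=3.2818
    cross y-line → (1,0), t=4.3171 (wall)
  → r_5 = 4.3171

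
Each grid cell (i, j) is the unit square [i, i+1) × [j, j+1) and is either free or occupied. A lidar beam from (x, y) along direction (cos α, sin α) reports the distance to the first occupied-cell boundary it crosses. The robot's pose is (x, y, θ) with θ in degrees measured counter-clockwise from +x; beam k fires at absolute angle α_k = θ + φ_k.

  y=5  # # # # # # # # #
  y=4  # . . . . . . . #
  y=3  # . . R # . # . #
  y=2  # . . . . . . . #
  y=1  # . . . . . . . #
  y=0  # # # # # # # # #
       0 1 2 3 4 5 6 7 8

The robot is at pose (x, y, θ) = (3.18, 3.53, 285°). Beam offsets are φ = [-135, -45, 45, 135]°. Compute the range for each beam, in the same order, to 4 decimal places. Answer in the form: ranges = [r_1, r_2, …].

beam 1: φ=-135°, α=150°
  direction (-0.8660, 0.5000); cell (3,3); t to first gridline: x 0.2078, y 0.9400 (then +1.1547 / +2.0000)
    (2,3) via x @ 0.2078
    (2,4) via y @ 0.9400
    (1,4) via x @ 1.3625
    (0,4) via x @ 2.5172  # hit
  → r_1 = 2.5172
beam 2: φ=-45°, α=240°
  direction (-0.5000, -0.8660); cell (3,3); t to first gridline: x 0.3600, y 0.6120 (then +2.0000 / +1.1547)
    (2,3) via x @ 0.3600
    (2,2) via y @ 0.6120
    (2,1) via y @ 1.7667
    (1,1) via x @ 2.3600
    (1,0) via y @ 2.9214  # hit
  → r_2 = 2.9214
beam 3: φ=45°, α=330°
  direction (0.8660, -0.5000); cell (3,3); t to first gridline: x 0.9469, y 1.0600 (then +1.1547 / +2.0000)
    (4,3) via x @ 0.9469  # hit
  → r_3 = 0.9469
beam 4: φ=135°, α=60°
  direction (0.5000, 0.8660); cell (3,3); t to first gridline: x 1.6400, y 0.5427 (then +2.0000 / +1.1547)
    (3,4) via y @ 0.5427
    (4,4) via x @ 1.6400
    (4,5) via y @ 1.6974  # hit
  → r_4 = 1.6974

ranges = [2.5172, 2.9214, 0.9469, 1.6974]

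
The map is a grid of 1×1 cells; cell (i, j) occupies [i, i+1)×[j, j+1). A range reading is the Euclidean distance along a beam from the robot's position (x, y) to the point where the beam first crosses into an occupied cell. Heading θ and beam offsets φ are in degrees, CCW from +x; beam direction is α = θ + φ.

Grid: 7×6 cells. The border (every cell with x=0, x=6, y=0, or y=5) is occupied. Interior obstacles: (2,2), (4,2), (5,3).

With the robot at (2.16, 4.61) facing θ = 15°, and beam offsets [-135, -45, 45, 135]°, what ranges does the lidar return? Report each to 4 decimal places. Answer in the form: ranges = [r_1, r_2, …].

beam 1: φ=-135°, α=240°
  cosα=-0.5000 sinα=-0.8660 | (2,4) | tMaxX 0.3200 tMaxY 0.7044 | tΔX 2.0000 tΔY 1.1547
    t=0.3200 [x] (1,4)
    t=0.7044 [y] (1,3)
    t=1.8591 [y] (1,2)
    t=2.3200 [x] (0,2) — stop
  → r_1 = 2.3200
beam 2: φ=-45°, α=330°
  cosα=0.8660 sinα=-0.5000 | (2,4) | tMaxX 0.9699 tMaxY 1.2200 | tΔX 1.1547 tΔY 2.0000
    t=0.9699 [x] (3,4)
    t=1.2200 [y] (3,3)
    t=2.1246 [x] (4,3)
    t=3.2200 [y] (4,2) — stop
  → r_2 = 3.2200
beam 3: φ=45°, α=60°
  cosα=0.5000 sinα=0.8660 | (2,4) | tMaxX 1.6800 tMaxY 0.4503 | tΔX 2.0000 tΔY 1.1547
    t=0.4503 [y] (2,5) — stop
  → r_3 = 0.4503
beam 4: φ=135°, α=150°
  cosα=-0.8660 sinα=0.5000 | (2,4) | tMaxX 0.1848 tMaxY 0.7800 | tΔX 1.1547 tΔY 2.0000
    t=0.1848 [x] (1,4)
    t=0.7800 [y] (1,5) — stop
  → r_4 = 0.7800

ranges = [2.3200, 3.2200, 0.4503, 0.7800]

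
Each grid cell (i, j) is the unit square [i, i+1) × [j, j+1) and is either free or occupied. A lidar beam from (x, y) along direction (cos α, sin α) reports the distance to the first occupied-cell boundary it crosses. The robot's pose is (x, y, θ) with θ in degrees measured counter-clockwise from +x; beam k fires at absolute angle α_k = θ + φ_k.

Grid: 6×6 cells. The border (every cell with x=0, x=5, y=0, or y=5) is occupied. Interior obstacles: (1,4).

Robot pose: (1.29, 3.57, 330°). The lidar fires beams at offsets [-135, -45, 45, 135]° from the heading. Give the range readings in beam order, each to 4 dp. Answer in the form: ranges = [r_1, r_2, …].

beam 1: φ=-135°, α=195°
  direction (-0.9659, -0.2588); cell (1,3); t to first gridline: x 0.3002, y 2.2023 (then +1.0353 / +3.8637)
    (0,3) via x @ 0.3002  # hit
  → r_1 = 0.3002
beam 2: φ=-45°, α=285°
  direction (0.2588, -0.9659); cell (1,3); t to first gridline: x 2.7432, y 0.5901 (then +3.8637 / +1.0353)
    (1,2) via y @ 0.5901
    (1,1) via y @ 1.6254
    (1,0) via y @ 2.6607  # hit
  → r_2 = 2.6607
beam 3: φ=45°, α=15°
  direction (0.9659, 0.2588); cell (1,3); t to first gridline: x 0.7350, y 1.6614 (then +1.0353 / +3.8637)
    (2,3) via x @ 0.7350
    (2,4) via y @ 1.6614
    (3,4) via x @ 1.7703
    (4,4) via x @ 2.8056
    (5,4) via x @ 3.8409  # hit
  → r_3 = 3.8409
beam 4: φ=135°, α=105°
  direction (-0.2588, 0.9659); cell (1,3); t to first gridline: x 1.1205, y 0.4452 (then +3.8637 / +1.0353)
    (1,4) via y @ 0.4452  # hit
  → r_4 = 0.4452

ranges = [0.3002, 2.6607, 3.8409, 0.4452]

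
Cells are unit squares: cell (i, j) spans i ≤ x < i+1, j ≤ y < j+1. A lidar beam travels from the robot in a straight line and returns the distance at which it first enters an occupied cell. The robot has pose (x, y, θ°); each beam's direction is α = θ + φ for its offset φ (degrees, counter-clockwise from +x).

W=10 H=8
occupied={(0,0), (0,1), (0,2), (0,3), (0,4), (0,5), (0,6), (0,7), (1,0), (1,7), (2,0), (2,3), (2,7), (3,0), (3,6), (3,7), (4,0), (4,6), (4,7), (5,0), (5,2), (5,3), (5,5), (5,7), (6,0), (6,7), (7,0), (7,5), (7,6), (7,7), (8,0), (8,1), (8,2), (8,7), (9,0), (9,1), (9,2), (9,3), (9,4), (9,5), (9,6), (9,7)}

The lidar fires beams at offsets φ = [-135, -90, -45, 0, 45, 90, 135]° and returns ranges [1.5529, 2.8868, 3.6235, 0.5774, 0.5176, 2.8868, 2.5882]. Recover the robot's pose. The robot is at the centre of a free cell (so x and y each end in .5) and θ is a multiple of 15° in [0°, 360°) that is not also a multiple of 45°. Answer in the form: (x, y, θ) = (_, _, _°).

(x, y, θ) = (3.5, 3.5, 150°)

Enumerate (i+0.5, j+0.5, θ) over the 38 free cells and 16 admissible headings. For each, cast all 7 beams and compare to the given ranges.
  (3.5, 4.5, 240°): beam 3 = 2.5882 ≠ 3.6235 ✗
  (2.5, 1.5, 255°): beam 1 = 3.0000 ≠ 1.5529 ✗
  (7.5, 1.5, 15°): beam 1 = 0.5774 ≠ 1.5529 ✗
  (1.5, 4.5, 255°): beam 1 = 1.0000 ≠ 1.5529 ✗
  …
  (3.5, 3.5, 150°): r_1=1.5529, r_2=2.8868, r_3=3.6235, r_4=0.5774, r_5=0.5176, r_6=2.8868, r_7=2.5882 — all match ✓
Unique over the lattice → pose = (3.5, 3.5, 150°).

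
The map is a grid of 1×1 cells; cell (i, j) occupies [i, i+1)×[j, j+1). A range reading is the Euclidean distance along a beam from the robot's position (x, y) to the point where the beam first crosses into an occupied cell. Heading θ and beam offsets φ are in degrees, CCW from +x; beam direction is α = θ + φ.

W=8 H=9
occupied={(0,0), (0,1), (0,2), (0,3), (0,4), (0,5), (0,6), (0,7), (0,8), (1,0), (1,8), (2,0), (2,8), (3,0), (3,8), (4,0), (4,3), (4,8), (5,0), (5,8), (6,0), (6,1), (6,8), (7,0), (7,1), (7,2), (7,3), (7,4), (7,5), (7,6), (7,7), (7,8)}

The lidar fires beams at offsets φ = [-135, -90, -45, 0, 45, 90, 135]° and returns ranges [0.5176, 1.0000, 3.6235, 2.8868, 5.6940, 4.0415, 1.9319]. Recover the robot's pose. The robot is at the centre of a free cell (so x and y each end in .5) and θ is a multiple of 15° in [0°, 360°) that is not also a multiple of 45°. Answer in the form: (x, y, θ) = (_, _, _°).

(x, y, θ) = (1.5, 4.5, 330°)

Enumerate (i+0.5, j+0.5, θ) over the 40 free cells and 16 admissible headings. For each, cast all 7 beams and compare to the given ranges.
  (3.5, 2.5, 285°): beam 1 = 2.8868 ≠ 0.5176 ✗
  (6.5, 4.5, 240°): beam 1 = 3.6235 ≠ 0.5176 ✗
  (3.5, 5.5, 105°): beam 1 = 4.0415 ≠ 0.5176 ✗
  (3.5, 2.5, 300°): beam 1 = 2.5882 ≠ 0.5176 ✗
  …
  (1.5, 4.5, 330°): r_1=0.5176, r_2=1.0000, r_3=3.6235, r_4=2.8868, r_5=5.6940, r_6=4.0415, r_7=1.9319 — all match ✓
Unique over the lattice → pose = (1.5, 4.5, 330°).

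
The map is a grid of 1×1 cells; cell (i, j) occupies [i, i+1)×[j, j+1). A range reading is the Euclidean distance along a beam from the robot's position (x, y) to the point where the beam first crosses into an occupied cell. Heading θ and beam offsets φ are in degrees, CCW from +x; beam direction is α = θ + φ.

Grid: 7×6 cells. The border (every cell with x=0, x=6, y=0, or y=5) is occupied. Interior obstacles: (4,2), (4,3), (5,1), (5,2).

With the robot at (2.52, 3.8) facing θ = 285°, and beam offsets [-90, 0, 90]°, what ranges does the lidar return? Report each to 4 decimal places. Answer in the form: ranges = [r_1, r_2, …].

beam 1: φ=-90°, α=195°
  cosα=-0.9659 sinα=-0.2588 | (2,3) | tMaxX 0.5383 tMaxY 3.0910 | tΔX 1.0353 tΔY 3.8637
    t=0.5383 [x] (1,3)
    t=1.5736 [x] (0,3) — stop
  → r_1 = 1.5736
beam 2: φ=0°, α=285°
  cosα=0.2588 sinα=-0.9659 | (2,3) | tMaxX 1.8546 tMaxY 0.8282 | tΔX 3.8637 tΔY 1.0353
    t=0.8282 [y] (2,2)
    t=1.8546 [x] (3,2)
    t=1.8635 [y] (3,1)
    t=2.8988 [y] (3,0) — stop
  → r_2 = 2.8988
beam 3: φ=90°, α=15°
  cosα=0.9659 sinα=0.2588 | (2,3) | tMaxX 0.4969 tMaxY 0.7727 | tΔX 1.0353 tΔY 3.8637
    t=0.4969 [x] (3,3)
    t=0.7727 [y] (3,4)
    t=1.5322 [x] (4,4)
    t=2.5675 [x] (5,4)
    t=3.6028 [x] (6,4) — stop
  → r_3 = 3.6028

ranges = [1.5736, 2.8988, 3.6028]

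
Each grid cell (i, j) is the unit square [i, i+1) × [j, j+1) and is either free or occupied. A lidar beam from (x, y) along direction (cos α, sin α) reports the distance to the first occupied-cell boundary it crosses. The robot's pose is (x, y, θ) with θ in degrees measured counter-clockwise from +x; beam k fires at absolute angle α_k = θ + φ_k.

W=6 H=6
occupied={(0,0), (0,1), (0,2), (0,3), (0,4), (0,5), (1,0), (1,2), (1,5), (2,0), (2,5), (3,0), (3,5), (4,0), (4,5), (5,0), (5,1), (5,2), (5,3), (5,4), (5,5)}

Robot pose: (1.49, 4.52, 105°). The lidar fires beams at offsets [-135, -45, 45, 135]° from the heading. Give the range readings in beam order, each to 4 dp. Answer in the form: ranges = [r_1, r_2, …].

beam 1: φ=-135°, α=330°
  d=(0.8660,-0.5000)  start (1,4)  tX=0.5889 tY=1.0400  stride 1/|dx|=1.1547 1/|dy|=2.0000
    cross x-line → (2,4), t=0.5889
    cross y-line → (2,3), t=1.0400
    cross x-line → (3,3), t=1.7436
    cross x-line → (4,3), t=2.8983
    cross y-line → (4,2), t=3.0400
    cross x-line → (5,2), t=4.0530 (wall)
  → r_1 = 4.0530
beam 2: φ=-45°, α=60°
  d=(0.5000,0.8660)  start (1,4)  tX=1.0200 tY=0.5543  stride 1/|dx|=2.0000 1/|dy|=1.1547
    cross y-line → (1,5), t=0.5543 (wall)
  → r_2 = 0.5543
beam 3: φ=45°, α=150°
  d=(-0.8660,0.5000)  start (1,4)  tX=0.5658 tY=0.9600  stride 1/|dx|=1.1547 1/|dy|=2.0000
    cross x-line → (0,4), t=0.5658 (wall)
  → r_3 = 0.5658
beam 4: φ=135°, α=240°
  d=(-0.5000,-0.8660)  start (1,4)  tX=0.9800 tY=0.6004  stride 1/|dx|=2.0000 1/|dy|=1.1547
    cross y-line → (1,3), t=0.6004
    cross x-line → (0,3), t=0.9800 (wall)
  → r_4 = 0.9800

ranges = [4.0530, 0.5543, 0.5658, 0.9800]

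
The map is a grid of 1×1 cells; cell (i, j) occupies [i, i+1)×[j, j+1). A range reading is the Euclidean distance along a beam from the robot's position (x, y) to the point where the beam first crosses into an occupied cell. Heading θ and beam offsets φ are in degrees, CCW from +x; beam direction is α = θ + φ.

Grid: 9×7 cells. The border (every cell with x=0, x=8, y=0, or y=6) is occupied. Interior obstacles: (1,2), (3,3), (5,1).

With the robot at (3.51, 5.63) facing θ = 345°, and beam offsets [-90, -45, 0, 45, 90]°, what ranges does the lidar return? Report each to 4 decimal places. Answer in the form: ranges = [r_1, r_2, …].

beam 1: φ=-90°, α=255°
  cosα=-0.2588 sinα=-0.9659 | (3,5) | tMaxX 1.9705 tMaxY 0.6522 | tΔX 3.8637 tΔY 1.0353
    t=0.6522 [y] (3,4)
    t=1.6875 [y] (3,3) — stop
  → r_1 = 1.6875
beam 2: φ=-45°, α=300°
  cosα=0.5000 sinα=-0.8660 | (3,5) | tMaxX 0.9800 tMaxY 0.7275 | tΔX 2.0000 tΔY 1.1547
    t=0.7275 [y] (3,4)
    t=0.9800 [x] (4,4)
    t=1.8822 [y] (4,3)
    t=2.9800 [x] (5,3)
    t=3.0369 [y] (5,2)
    t=4.1916 [y] (5,1) — stop
  → r_2 = 4.1916
beam 3: φ=0°, α=345°
  cosα=0.9659 sinα=-0.2588 | (3,5) | tMaxX 0.5073 tMaxY 2.4341 | tΔX 1.0353 tΔY 3.8637
    t=0.5073 [x] (4,5)
    t=1.5426 [x] (5,5)
    t=2.4341 [y] (5,4)
    t=2.5778 [x] (6,4)
    t=3.6131 [x] (7,4)
    t=4.6484 [x] (8,4) — stop
  → r_3 = 4.6484
beam 4: φ=45°, α=30°
  cosα=0.8660 sinα=0.5000 | (3,5) | tMaxX 0.5658 tMaxY 0.7400 | tΔX 1.1547 tΔY 2.0000
    t=0.5658 [x] (4,5)
    t=0.7400 [y] (4,6) — stop
  → r_4 = 0.7400
beam 5: φ=90°, α=75°
  cosα=0.2588 sinα=0.9659 | (3,5) | tMaxX 1.8932 tMaxY 0.3831 | tΔX 3.8637 tΔY 1.0353
    t=0.3831 [y] (3,6) — stop
  → r_5 = 0.3831

ranges = [1.6875, 4.1916, 4.6484, 0.7400, 0.3831]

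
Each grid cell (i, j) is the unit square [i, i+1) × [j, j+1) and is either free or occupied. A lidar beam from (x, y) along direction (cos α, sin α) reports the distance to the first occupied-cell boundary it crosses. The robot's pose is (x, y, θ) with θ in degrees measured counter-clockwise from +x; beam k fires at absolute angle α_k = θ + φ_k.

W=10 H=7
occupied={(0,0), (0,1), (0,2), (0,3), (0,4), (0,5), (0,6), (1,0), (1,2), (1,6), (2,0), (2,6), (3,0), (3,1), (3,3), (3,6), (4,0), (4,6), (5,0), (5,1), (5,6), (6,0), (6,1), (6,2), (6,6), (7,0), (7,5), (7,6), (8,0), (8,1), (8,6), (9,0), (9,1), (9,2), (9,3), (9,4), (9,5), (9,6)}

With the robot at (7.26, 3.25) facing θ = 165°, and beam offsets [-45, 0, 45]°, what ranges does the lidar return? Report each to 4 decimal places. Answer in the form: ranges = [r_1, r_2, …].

beam 1: φ=-45°, α=120°
  direction (-0.5000, 0.8660); cell (7,3); t to first gridline: x 0.5200, y 0.8660 (then +2.0000 / +1.1547)
    (6,3) via x @ 0.5200
    (6,4) via y @ 0.8660
    (6,5) via y @ 2.0207
    (5,5) via x @ 2.5200
    (5,6) via y @ 3.1754  # hit
  → r_1 = 3.1754
beam 2: φ=0°, α=165°
  direction (-0.9659, 0.2588); cell (7,3); t to first gridline: x 0.2692, y 2.8978 (then +1.0353 / +3.8637)
    (6,3) via x @ 0.2692
    (5,3) via x @ 1.3044
    (4,3) via x @ 2.3397
    (4,4) via y @ 2.8978
    (3,4) via x @ 3.3750
    (2,4) via x @ 4.4103
    (1,4) via x @ 5.4456
    (0,4) via x @ 6.4808  # hit
  → r_2 = 6.4808
beam 3: φ=45°, α=210°
  direction (-0.8660, -0.5000); cell (7,3); t to first gridline: x 0.3002, y 0.5000 (then +1.1547 / +2.0000)
    (6,3) via x @ 0.3002
    (6,2) via y @ 0.5000  # hit
  → r_3 = 0.5000

ranges = [3.1754, 6.4808, 0.5000]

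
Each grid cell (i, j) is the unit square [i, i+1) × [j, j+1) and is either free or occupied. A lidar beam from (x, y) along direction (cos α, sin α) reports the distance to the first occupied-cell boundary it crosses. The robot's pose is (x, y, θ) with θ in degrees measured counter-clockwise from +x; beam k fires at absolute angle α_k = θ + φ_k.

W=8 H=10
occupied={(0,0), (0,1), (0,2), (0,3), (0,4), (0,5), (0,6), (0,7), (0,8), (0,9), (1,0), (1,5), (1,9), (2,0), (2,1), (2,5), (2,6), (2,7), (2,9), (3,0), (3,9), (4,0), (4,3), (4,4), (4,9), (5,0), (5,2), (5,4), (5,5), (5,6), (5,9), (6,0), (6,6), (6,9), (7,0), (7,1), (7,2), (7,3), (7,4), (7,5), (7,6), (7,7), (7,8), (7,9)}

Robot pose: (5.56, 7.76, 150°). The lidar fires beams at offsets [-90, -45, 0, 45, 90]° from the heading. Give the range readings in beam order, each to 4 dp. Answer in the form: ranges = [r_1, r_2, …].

beam 1: φ=-90°, α=60°
  d=(0.5000,0.8660)  start (5,7)  tX=0.8800 tY=0.2771  stride 1/|dx|=2.0000 1/|dy|=1.1547
    cross y-line → (5,8), t=0.2771
    cross x-line → (6,8), t=0.8800
    cross y-line → (6,9), t=1.4318 (wall)
  → r_1 = 1.4318
beam 2: φ=-45°, α=105°
  d=(-0.2588,0.9659)  start (5,7)  tX=2.1637 tY=0.2485  stride 1/|dx|=3.8637 1/|dy|=1.0353
    cross y-line → (5,8), t=0.2485
    cross y-line → (5,9), t=1.2837 (wall)
  → r_2 = 1.2837
beam 3: φ=0°, α=150°
  d=(-0.8660,0.5000)  start (5,7)  tX=0.6466 tY=0.4800  stride 1/|dx|=1.1547 1/|dy|=2.0000
    cross y-line → (5,8), t=0.4800
    cross x-line → (4,8), t=0.6466
    cross x-line → (3,8), t=1.8013
    cross y-line → (3,9), t=2.4800 (wall)
  → r_3 = 2.4800
beam 4: φ=45°, α=195°
  d=(-0.9659,-0.2588)  start (5,7)  tX=0.5798 tY=2.9364  stride 1/|dx|=1.0353 1/|dy|=3.8637
    cross x-line → (4,7), t=0.5798
    cross x-line → (3,7), t=1.6150
    cross x-line → (2,7), t=2.6503 (wall)
  → r_4 = 2.6503
beam 5: φ=90°, α=240°
  d=(-0.5000,-0.8660)  start (5,7)  tX=1.1200 tY=0.8776  stride 1/|dx|=2.0000 1/|dy|=1.1547
    cross y-line → (5,6), t=0.8776 (wall)
  → r_5 = 0.8776

ranges = [1.4318, 1.2837, 2.4800, 2.6503, 0.8776]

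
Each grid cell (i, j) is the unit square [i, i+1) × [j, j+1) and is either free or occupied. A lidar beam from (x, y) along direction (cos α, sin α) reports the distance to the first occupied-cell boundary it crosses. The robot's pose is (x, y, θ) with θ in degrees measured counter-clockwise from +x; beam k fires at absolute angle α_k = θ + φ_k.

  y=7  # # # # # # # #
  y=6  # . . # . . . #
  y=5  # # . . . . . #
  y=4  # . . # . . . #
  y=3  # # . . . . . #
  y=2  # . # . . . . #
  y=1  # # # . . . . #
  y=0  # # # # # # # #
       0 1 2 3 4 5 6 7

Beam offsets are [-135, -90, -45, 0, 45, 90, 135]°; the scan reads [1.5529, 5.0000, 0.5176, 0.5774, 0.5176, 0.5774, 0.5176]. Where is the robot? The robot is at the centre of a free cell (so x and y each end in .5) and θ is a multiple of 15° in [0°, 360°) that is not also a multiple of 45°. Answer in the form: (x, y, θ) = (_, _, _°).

(x, y, θ) = (1.5, 4.5, 120°)

The pose lattice has 29·16 = 464 candidates. Test each by forward raycasting.
  (4.5, 3.5, 150°): beam 1 = 2.5882 ≠ 1.5529 ✗
  (5.5, 2.5, 300°): beam 1 = 3.6235 ≠ 1.5529 ✗
  (4.5, 5.5, 30°): beam 1 = 4.6587 ≠ 1.5529 ✗
  …
  (1.5, 4.5, 120°): r_1=1.5529, r_2=5.0000, r_3=0.5176, r_4=0.5774, r_5=0.5176, r_6=0.5774, r_7=0.5176 — all match ✓
No second candidate reproduces the full scan.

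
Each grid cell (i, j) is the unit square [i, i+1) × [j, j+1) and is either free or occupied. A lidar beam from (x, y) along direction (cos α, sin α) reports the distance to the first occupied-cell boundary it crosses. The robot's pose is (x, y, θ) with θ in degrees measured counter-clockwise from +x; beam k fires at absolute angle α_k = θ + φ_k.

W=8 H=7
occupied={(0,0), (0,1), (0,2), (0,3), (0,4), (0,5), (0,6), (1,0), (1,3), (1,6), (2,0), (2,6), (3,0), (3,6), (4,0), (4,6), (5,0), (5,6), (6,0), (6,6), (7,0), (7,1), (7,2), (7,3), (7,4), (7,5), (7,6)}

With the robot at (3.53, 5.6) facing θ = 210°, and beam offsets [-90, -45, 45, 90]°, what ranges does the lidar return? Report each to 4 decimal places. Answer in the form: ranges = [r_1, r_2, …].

beam 1: φ=-90°, α=120°
  dir = (cos 120°, sin 120°) = (-0.5000, 0.8660); from cell (3,5)
  next x-line at t=1.0600, next y-line at t=0.4619; Δt_x=2.0000, Δt_y=1.1547
    y: enter (3,6) at t=0.4619 ← occupied
  → r_1 = 0.4619
beam 2: φ=-45°, α=165°
  dir = (cos 165°, sin 165°) = (-0.9659, 0.2588); from cell (3,5)
  next x-line at t=0.5487, next y-line at t=1.5455; Δt_x=1.0353, Δt_y=3.8637
    x: enter (2,5) at t=0.5487
    y: enter (2,6) at t=1.5455 ← occupied
  → r_2 = 1.5455
beam 3: φ=45°, α=255°
  dir = (cos 255°, sin 255°) = (-0.2588, -0.9659); from cell (3,5)
  next x-line at t=2.0478, next y-line at t=0.6212; Δt_x=3.8637, Δt_y=1.0353
    y: enter (3,4) at t=0.6212
    y: enter (3,3) at t=1.6564
    x: enter (2,3) at t=2.0478
    y: enter (2,2) at t=2.6917
    y: enter (2,1) at t=3.7270
    y: enter (2,0) at t=4.7623 ← occupied
  → r_3 = 4.7623
beam 4: φ=90°, α=300°
  dir = (cos 300°, sin 300°) = (0.5000, -0.8660); from cell (3,5)
  next x-line at t=0.9400, next y-line at t=0.6928; Δt_x=2.0000, Δt_y=1.1547
    y: enter (3,4) at t=0.6928
    x: enter (4,4) at t=0.9400
    y: enter (4,3) at t=1.8475
    x: enter (5,3) at t=2.9400
    y: enter (5,2) at t=3.0022
    y: enter (5,1) at t=4.1569
    x: enter (6,1) at t=4.9400
    y: enter (6,0) at t=5.3116 ← occupied
  → r_4 = 5.3116

ranges = [0.4619, 1.5455, 4.7623, 5.3116]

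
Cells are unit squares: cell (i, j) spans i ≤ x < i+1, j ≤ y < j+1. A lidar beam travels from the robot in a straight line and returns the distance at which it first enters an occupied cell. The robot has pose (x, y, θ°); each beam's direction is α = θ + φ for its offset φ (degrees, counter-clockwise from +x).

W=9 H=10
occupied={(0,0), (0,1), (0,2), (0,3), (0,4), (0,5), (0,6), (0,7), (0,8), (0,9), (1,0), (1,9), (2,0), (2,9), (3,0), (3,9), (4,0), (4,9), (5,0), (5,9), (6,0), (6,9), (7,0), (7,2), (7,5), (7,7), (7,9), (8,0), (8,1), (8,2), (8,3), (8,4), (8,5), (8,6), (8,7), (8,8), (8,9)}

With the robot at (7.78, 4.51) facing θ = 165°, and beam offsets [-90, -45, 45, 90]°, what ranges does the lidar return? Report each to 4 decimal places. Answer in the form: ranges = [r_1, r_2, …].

ranges = [0.5073, 0.5658, 7.0200, 1.5633]

beam 1: φ=-90°, α=75°
  cosα=0.2588 sinα=0.9659 | (7,4) | tMaxX 0.8500 tMaxY 0.5073 | tΔX 3.8637 tΔY 1.0353
    t=0.5073 [y] (7,5) — stop
  → r_1 = 0.5073
beam 2: φ=-45°, α=120°
  cosα=-0.5000 sinα=0.8660 | (7,4) | tMaxX 1.5600 tMaxY 0.5658 | tΔX 2.0000 tΔY 1.1547
    t=0.5658 [y] (7,5) — stop
  → r_2 = 0.5658
beam 3: φ=45°, α=210°
  cosα=-0.8660 sinα=-0.5000 | (7,4) | tMaxX 0.9007 tMaxY 1.0200 | tΔX 1.1547 tΔY 2.0000
    t=0.9007 [x] (6,4)
    t=1.0200 [y] (6,3)
    t=2.0554 [x] (5,3)
    t=3.0200 [y] (5,2)
    t=3.2101 [x] (4,2)
    t=4.3648 [x] (3,2)
    t=5.0200 [y] (3,1)
    t=5.5195 [x] (2,1)
    t=6.6742 [x] (1,1)
    t=7.0200 [y] (1,0) — stop
  → r_3 = 7.0200
beam 4: φ=90°, α=255°
  cosα=-0.2588 sinα=-0.9659 | (7,4) | tMaxX 3.0137 tMaxY 0.5280 | tΔX 3.8637 tΔY 1.0353
    t=0.5280 [y] (7,3)
    t=1.5633 [y] (7,2) — stop
  → r_4 = 1.5633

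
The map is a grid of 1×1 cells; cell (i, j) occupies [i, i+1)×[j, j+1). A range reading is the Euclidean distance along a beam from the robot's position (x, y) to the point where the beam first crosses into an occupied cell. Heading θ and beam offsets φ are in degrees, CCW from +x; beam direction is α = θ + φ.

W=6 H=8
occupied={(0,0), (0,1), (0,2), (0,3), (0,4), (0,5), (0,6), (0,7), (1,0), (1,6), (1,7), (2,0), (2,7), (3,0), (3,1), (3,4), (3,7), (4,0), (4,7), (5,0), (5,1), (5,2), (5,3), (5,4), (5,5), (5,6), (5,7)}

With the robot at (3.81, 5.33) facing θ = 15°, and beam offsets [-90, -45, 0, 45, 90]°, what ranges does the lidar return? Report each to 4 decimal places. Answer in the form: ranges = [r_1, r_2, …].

beam 1: φ=-90°, α=285°
  direction (0.2588, -0.9659); cell (3,5); t to first gridline: x 0.7341, y 0.3416 (then +3.8637 / +1.0353)
    (3,4) via y @ 0.3416  # hit
  → r_1 = 0.3416
beam 2: φ=-45°, α=330°
  direction (0.8660, -0.5000); cell (3,5); t to first gridline: x 0.2194, y 0.6600 (then +1.1547 / +2.0000)
    (4,5) via x @ 0.2194
    (4,4) via y @ 0.6600
    (5,4) via x @ 1.3741  # hit
  → r_2 = 1.3741
beam 3: φ=0°, α=15°
  direction (0.9659, 0.2588); cell (3,5); t to first gridline: x 0.1967, y 2.5887 (then +1.0353 / +3.8637)
    (4,5) via x @ 0.1967
    (5,5) via x @ 1.2320  # hit
  → r_3 = 1.2320
beam 4: φ=45°, α=60°
  direction (0.5000, 0.8660); cell (3,5); t to first gridline: x 0.3800, y 0.7736 (then +2.0000 / +1.1547)
    (4,5) via x @ 0.3800
    (4,6) via y @ 0.7736
    (4,7) via y @ 1.9283  # hit
  → r_4 = 1.9283
beam 5: φ=90°, α=105°
  direction (-0.2588, 0.9659); cell (3,5); t to first gridline: x 3.1296, y 0.6936 (then +3.8637 / +1.0353)
    (3,6) via y @ 0.6936
    (3,7) via y @ 1.7289  # hit
  → r_5 = 1.7289

ranges = [0.3416, 1.3741, 1.2320, 1.9283, 1.7289]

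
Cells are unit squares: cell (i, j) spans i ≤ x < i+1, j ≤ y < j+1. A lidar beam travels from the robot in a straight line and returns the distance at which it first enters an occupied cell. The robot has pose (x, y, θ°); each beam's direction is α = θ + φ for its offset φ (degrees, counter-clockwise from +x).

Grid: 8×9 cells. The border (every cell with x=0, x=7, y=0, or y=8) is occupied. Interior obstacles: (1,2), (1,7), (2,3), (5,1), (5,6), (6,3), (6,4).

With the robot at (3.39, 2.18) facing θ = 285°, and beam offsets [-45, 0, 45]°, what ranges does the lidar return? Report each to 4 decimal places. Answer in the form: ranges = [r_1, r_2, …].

ranges = [1.3625, 1.2216, 1.8591]

beam 1: φ=-45°, α=240°
  direction (-0.5000, -0.8660); cell (3,2); t to first gridline: x 0.7800, y 0.2078 (then +2.0000 / +1.1547)
    (3,1) via y @ 0.2078
    (2,1) via x @ 0.7800
    (2,0) via y @ 1.3625  # hit
  → r_1 = 1.3625
beam 2: φ=0°, α=285°
  direction (0.2588, -0.9659); cell (3,2); t to first gridline: x 2.3569, y 0.1863 (then +3.8637 / +1.0353)
    (3,1) via y @ 0.1863
    (3,0) via y @ 1.2216  # hit
  → r_2 = 1.2216
beam 3: φ=45°, α=330°
  direction (0.8660, -0.5000); cell (3,2); t to first gridline: x 0.7044, y 0.3600 (then +1.1547 / +2.0000)
    (3,1) via y @ 0.3600
    (4,1) via x @ 0.7044
    (5,1) via x @ 1.8591  # hit
  → r_3 = 1.8591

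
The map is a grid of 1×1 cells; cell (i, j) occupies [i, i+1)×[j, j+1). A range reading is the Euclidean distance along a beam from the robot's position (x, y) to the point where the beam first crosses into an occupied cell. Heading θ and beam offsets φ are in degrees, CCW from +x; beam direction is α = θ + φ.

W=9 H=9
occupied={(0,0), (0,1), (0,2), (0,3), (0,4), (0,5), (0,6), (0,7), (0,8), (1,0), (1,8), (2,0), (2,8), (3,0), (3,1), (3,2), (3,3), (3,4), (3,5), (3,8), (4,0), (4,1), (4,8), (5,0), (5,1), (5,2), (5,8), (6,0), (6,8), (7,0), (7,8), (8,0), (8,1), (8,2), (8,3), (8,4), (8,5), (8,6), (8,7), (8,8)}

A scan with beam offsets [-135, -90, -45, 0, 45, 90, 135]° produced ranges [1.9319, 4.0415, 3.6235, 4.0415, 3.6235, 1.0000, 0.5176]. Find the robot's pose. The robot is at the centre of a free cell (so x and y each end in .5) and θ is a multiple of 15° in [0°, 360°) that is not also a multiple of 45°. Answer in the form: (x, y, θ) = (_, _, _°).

Enumerate (i+0.5, j+0.5, θ) over the 41 free cells and 16 admissible headings. For each, cast all 7 beams and compare to the given ranges.
  (6.5, 1.5, 75°): beam 1 = 0.5774 ≠ 1.9319 ✗
  (7.5, 5.5, 30°): beam 1 = 4.6587 ≠ 1.9319 ✗
  (7.5, 3.5, 345°): beam 1 = 1.7321 ≠ 1.9319 ✗
  (1.5, 4.5, 120°): beam 1 = 1.5529 ≠ 1.9319 ✗
  …
  (7.5, 4.5, 210°): r_1=1.9319, r_2=4.0415, r_3=3.6235, r_4=4.0415, r_5=3.6235, r_6=1.0000, r_7=0.5176 — all match ✓
No second candidate reproduces the full scan.

(x, y, θ) = (7.5, 4.5, 210°)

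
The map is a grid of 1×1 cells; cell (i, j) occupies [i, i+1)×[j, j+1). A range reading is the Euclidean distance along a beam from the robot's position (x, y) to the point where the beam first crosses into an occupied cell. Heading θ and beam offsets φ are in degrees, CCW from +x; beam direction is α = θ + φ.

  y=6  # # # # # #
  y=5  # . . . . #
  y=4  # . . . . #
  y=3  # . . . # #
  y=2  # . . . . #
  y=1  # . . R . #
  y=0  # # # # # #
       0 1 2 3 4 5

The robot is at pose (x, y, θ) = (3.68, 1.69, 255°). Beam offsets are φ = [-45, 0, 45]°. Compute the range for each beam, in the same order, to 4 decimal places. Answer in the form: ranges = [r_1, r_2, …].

ranges = [1.3800, 0.7143, 0.7967]

beam 1: φ=-45°, α=210°
  dir = (cos 210°, sin 210°) = (-0.8660, -0.5000); from cell (3,1)
  next x-line at t=0.7852, next y-line at t=1.3800; Δt_x=1.1547, Δt_y=2.0000
    x: enter (2,1) at t=0.7852
    y: enter (2,0) at t=1.3800 ← occupied
  → r_1 = 1.3800
beam 2: φ=0°, α=255°
  dir = (cos 255°, sin 255°) = (-0.2588, -0.9659); from cell (3,1)
  next x-line at t=2.6273, next y-line at t=0.7143; Δt_x=3.8637, Δt_y=1.0353
    y: enter (3,0) at t=0.7143 ← occupied
  → r_2 = 0.7143
beam 3: φ=45°, α=300°
  dir = (cos 300°, sin 300°) = (0.5000, -0.8660); from cell (3,1)
  next x-line at t=0.6400, next y-line at t=0.7967; Δt_x=2.0000, Δt_y=1.1547
    x: enter (4,1) at t=0.6400
    y: enter (4,0) at t=0.7967 ← occupied
  → r_3 = 0.7967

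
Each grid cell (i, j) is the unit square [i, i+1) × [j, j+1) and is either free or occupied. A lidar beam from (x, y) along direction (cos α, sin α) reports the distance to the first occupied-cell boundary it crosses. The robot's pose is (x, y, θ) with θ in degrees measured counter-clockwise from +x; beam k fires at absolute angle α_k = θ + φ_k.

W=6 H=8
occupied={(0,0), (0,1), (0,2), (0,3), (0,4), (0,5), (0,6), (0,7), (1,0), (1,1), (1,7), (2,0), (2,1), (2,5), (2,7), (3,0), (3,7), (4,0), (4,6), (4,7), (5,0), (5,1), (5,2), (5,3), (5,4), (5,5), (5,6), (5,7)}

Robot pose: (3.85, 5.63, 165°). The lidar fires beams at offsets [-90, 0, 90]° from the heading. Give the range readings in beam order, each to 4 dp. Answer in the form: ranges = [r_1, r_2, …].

beam 1: φ=-90°, α=75°
  d=(0.2588,0.9659)  start (3,5)  tX=0.5796 tY=0.3831  stride 1/|dx|=3.8637 1/|dy|=1.0353
    cross y-line → (3,6), t=0.3831
    cross x-line → (4,6), t=0.5796 (wall)
  → r_1 = 0.5796
beam 2: φ=0°, α=165°
  d=(-0.9659,0.2588)  start (3,5)  tX=0.8800 tY=1.4296  stride 1/|dx|=1.0353 1/|dy|=3.8637
    cross x-line → (2,5), t=0.8800 (wall)
  → r_2 = 0.8800
beam 3: φ=90°, α=255°
  d=(-0.2588,-0.9659)  start (3,5)  tX=3.2841 tY=0.6522  stride 1/|dx|=3.8637 1/|dy|=1.0353
    cross y-line → (3,4), t=0.6522
    cross y-line → (3,3), t=1.6875
    cross y-line → (3,2), t=2.7228
    cross x-line → (2,2), t=3.2841
    cross y-line → (2,1), t=3.7581 (wall)
  → r_3 = 3.7581

ranges = [0.5796, 0.8800, 3.7581]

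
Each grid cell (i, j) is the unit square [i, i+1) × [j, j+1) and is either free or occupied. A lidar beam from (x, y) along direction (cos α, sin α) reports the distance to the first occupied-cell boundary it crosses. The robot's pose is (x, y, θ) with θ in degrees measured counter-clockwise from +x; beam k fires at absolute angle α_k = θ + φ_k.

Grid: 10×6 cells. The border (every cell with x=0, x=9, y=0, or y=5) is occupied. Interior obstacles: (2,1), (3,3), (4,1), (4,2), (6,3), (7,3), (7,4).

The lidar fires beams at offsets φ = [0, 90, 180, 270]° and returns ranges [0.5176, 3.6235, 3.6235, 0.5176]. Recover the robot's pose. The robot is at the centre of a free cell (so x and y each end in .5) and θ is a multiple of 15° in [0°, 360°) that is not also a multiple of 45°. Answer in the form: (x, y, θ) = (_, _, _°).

(x, y, θ) = (5.5, 1.5, 285°)

The pose lattice has 25·16 = 400 candidates. Test each by forward raycasting.
  (3.5, 4.5, 30°): beam 1 = 1.0000 ≠ 0.5176 ✗
  (7.5, 2.5, 120°): beam 1 = 0.5774 ≠ 0.5176 ✗
  (4.5, 3.5, 330°): beam 1 = 5.0000 ≠ 0.5176 ✗
  (3.5, 4.5, 255°): beam 2 = 2.5882 ≠ 3.6235 ✗
  …
  (5.5, 1.5, 285°): r_1=0.5176, r_2=3.6235, r_3=3.6235, r_4=0.5176 — all match ✓
Unique over the lattice → pose = (5.5, 1.5, 285°).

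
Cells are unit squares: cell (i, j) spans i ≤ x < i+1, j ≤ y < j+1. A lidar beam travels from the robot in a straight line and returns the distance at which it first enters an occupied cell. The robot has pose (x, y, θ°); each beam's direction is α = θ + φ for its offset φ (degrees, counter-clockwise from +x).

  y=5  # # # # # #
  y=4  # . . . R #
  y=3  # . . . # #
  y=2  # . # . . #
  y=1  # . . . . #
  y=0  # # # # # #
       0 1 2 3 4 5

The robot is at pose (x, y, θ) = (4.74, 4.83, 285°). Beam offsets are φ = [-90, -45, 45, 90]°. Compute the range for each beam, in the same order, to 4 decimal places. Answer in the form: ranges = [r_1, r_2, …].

beam 1: φ=-90°, α=195°
  direction (-0.9659, -0.2588); cell (4,4); t to first gridline: x 0.7661, y 3.2069 (then +1.0353 / +3.8637)
    (3,4) via x @ 0.7661
    (2,4) via x @ 1.8014
    (1,4) via x @ 2.8367
    (1,3) via y @ 3.2069
    (0,3) via x @ 3.8719  # hit
  → r_1 = 3.8719
beam 2: φ=-45°, α=240°
  direction (-0.5000, -0.8660); cell (4,4); t to first gridline: x 1.4800, y 0.9584 (then +2.0000 / +1.1547)
    (4,3) via y @ 0.9584  # hit
  → r_2 = 0.9584
beam 3: φ=45°, α=330°
  direction (0.8660, -0.5000); cell (4,4); t to first gridline: x 0.3002, y 1.6600 (then +1.1547 / +2.0000)
    (5,4) via x @ 0.3002  # hit
  → r_3 = 0.3002
beam 4: φ=90°, α=15°
  direction (0.9659, 0.2588); cell (4,4); t to first gridline: x 0.2692, y 0.6568 (then +1.0353 / +3.8637)
    (5,4) via x @ 0.2692  # hit
  → r_4 = 0.2692

ranges = [3.8719, 0.9584, 0.3002, 0.2692]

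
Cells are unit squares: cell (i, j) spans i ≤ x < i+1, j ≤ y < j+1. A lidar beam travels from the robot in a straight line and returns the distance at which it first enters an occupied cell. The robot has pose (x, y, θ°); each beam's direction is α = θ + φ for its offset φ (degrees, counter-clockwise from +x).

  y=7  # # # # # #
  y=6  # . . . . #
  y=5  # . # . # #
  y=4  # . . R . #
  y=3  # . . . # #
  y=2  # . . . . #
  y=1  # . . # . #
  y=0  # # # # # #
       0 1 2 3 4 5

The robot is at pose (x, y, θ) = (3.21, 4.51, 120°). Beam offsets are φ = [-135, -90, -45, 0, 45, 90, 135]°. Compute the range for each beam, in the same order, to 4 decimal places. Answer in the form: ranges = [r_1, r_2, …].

ranges = [1.8531, 0.9800, 2.5778, 0.5658, 2.2880, 2.5519, 3.6338]

beam 1: φ=-135°, α=345°
  d=(0.9659,-0.2588)  start (3,4)  tX=0.8179 tY=1.9705  stride 1/|dx|=1.0353 1/|dy|=3.8637
    cross x-line → (4,4), t=0.8179
    cross x-line → (5,4), t=1.8531 (wall)
  → r_1 = 1.8531
beam 2: φ=-90°, α=30°
  d=(0.8660,0.5000)  start (3,4)  tX=0.9122 tY=0.9800  stride 1/|dx|=1.1547 1/|dy|=2.0000
    cross x-line → (4,4), t=0.9122
    cross y-line → (4,5), t=0.9800 (wall)
  → r_2 = 0.9800
beam 3: φ=-45°, α=75°
  d=(0.2588,0.9659)  start (3,4)  tX=3.0523 tY=0.5073  stride 1/|dx|=3.8637 1/|dy|=1.0353
    cross y-line → (3,5), t=0.5073
    cross y-line → (3,6), t=1.5426
    cross y-line → (3,7), t=2.5778 (wall)
  → r_3 = 2.5778
beam 4: φ=0°, α=120°
  d=(-0.5000,0.8660)  start (3,4)  tX=0.4200 tY=0.5658  stride 1/|dx|=2.0000 1/|dy|=1.1547
    cross x-line → (2,4), t=0.4200
    cross y-line → (2,5), t=0.5658 (wall)
  → r_4 = 0.5658
beam 5: φ=45°, α=165°
  d=(-0.9659,0.2588)  start (3,4)  tX=0.2174 tY=1.8932  stride 1/|dx|=1.0353 1/|dy|=3.8637
    cross x-line → (2,4), t=0.2174
    cross x-line → (1,4), t=1.2527
    cross y-line → (1,5), t=1.8932
    cross x-line → (0,5), t=2.2880 (wall)
  → r_5 = 2.2880
beam 6: φ=90°, α=210°
  d=(-0.8660,-0.5000)  start (3,4)  tX=0.2425 tY=1.0200  stride 1/|dx|=1.1547 1/|dy|=2.0000
    cross x-line → (2,4), t=0.2425
    cross y-line → (2,3), t=1.0200
    cross x-line → (1,3), t=1.3972
    cross x-line → (0,3), t=2.5519 (wall)
  → r_6 = 2.5519
beam 7: φ=135°, α=255°
  d=(-0.2588,-0.9659)  start (3,4)  tX=0.8114 tY=0.5280  stride 1/|dx|=3.8637 1/|dy|=1.0353
    cross y-line → (3,3), t=0.5280
    cross x-line → (2,3), t=0.8114
    cross y-line → (2,2), t=1.5633
    cross y-line → (2,1), t=2.5985
    cross y-line → (2,0), t=3.6338 (wall)
  → r_7 = 3.6338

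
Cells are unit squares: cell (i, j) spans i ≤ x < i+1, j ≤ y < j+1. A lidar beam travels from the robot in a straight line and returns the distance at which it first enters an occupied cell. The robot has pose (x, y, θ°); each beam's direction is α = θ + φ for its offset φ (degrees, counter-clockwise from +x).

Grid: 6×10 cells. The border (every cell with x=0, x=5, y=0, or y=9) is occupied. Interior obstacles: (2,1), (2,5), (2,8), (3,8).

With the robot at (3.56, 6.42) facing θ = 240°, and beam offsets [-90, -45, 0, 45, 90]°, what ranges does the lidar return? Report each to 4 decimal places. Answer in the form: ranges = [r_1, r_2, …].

ranges = [2.9560, 2.6503, 1.1200, 5.5637, 1.6628]

beam 1: φ=-90°, α=150°
  dir = (cos 150°, sin 150°) = (-0.8660, 0.5000); from cell (3,6)
  next x-line at t=0.6466, next y-line at t=1.1600; Δt_x=1.1547, Δt_y=2.0000
    x: enter (2,6) at t=0.6466
    y: enter (2,7) at t=1.1600
    x: enter (1,7) at t=1.8013
    x: enter (0,7) at t=2.9560 ← occupied
  → r_1 = 2.9560
beam 2: φ=-45°, α=195°
  dir = (cos 195°, sin 195°) = (-0.9659, -0.2588); from cell (3,6)
  next x-line at t=0.5798, next y-line at t=1.6228; Δt_x=1.0353, Δt_y=3.8637
    x: enter (2,6) at t=0.5798
    x: enter (1,6) at t=1.6150
    y: enter (1,5) at t=1.6228
    x: enter (0,5) at t=2.6503 ← occupied
  → r_2 = 2.6503
beam 3: φ=0°, α=240°
  dir = (cos 240°, sin 240°) = (-0.5000, -0.8660); from cell (3,6)
  next x-line at t=1.1200, next y-line at t=0.4850; Δt_x=2.0000, Δt_y=1.1547
    y: enter (3,5) at t=0.4850
    x: enter (2,5) at t=1.1200 ← occupied
  → r_3 = 1.1200
beam 4: φ=45°, α=285°
  dir = (cos 285°, sin 285°) = (0.2588, -0.9659); from cell (3,6)
  next x-line at t=1.7000, next y-line at t=0.4348; Δt_x=3.8637, Δt_y=1.0353
    y: enter (3,5) at t=0.4348
    y: enter (3,4) at t=1.4701
    x: enter (4,4) at t=1.7000
    y: enter (4,3) at t=2.5054
    y: enter (4,2) at t=3.5406
    y: enter (4,1) at t=4.5759
    x: enter (5,1) at t=5.5637 ← occupied
  → r_4 = 5.5637
beam 5: φ=90°, α=330°
  dir = (cos 330°, sin 330°) = (0.8660, -0.5000); from cell (3,6)
  next x-line at t=0.5081, next y-line at t=0.8400; Δt_x=1.1547, Δt_y=2.0000
    x: enter (4,6) at t=0.5081
    y: enter (4,5) at t=0.8400
    x: enter (5,5) at t=1.6628 ← occupied
  → r_5 = 1.6628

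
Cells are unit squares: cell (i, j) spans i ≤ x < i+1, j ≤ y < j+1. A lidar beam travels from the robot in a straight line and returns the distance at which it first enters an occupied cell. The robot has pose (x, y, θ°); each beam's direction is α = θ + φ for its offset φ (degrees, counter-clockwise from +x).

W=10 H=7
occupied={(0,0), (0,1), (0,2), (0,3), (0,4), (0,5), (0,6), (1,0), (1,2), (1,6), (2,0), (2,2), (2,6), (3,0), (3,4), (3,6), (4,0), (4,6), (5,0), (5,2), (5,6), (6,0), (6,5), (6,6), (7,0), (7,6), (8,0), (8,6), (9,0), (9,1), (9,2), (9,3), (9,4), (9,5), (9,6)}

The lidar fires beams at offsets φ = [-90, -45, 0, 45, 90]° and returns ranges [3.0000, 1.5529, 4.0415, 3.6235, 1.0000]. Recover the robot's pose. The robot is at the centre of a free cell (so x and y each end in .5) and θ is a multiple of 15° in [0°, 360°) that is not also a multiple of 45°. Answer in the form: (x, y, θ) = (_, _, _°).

(x, y, θ) = (5.5, 4.5, 300°)

Enumerate (i+0.5, j+0.5, θ) over the 35 free cells and 16 admissible headings. For each, cast all 5 beams and compare to the given ranges.
  (8.5, 2.5, 195°): beam 1 = 3.6235 ≠ 3.0000 ✗
  (6.5, 3.5, 255°): beam 1 = 2.5882 ≠ 3.0000 ✗
  (4.5, 4.5, 60°): beam 1 = 5.1962 ≠ 3.0000 ✗
  (6.5, 1.5, 165°): beam 1 = 4.6587 ≠ 3.0000 ✗
  …
  (5.5, 4.5, 300°): r_1=3.0000, r_2=1.5529, r_3=4.0415, r_4=3.6235, r_5=1.0000 — all match ✓
Only this pose fits every beam.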